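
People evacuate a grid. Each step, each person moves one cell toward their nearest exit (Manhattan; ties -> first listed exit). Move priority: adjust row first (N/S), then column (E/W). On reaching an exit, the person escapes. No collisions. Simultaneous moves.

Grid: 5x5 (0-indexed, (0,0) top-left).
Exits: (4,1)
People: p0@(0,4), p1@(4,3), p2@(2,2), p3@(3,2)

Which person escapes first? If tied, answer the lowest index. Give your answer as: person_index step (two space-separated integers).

Step 1: p0:(0,4)->(1,4) | p1:(4,3)->(4,2) | p2:(2,2)->(3,2) | p3:(3,2)->(4,2)
Step 2: p0:(1,4)->(2,4) | p1:(4,2)->(4,1)->EXIT | p2:(3,2)->(4,2) | p3:(4,2)->(4,1)->EXIT
Step 3: p0:(2,4)->(3,4) | p1:escaped | p2:(4,2)->(4,1)->EXIT | p3:escaped
Step 4: p0:(3,4)->(4,4) | p1:escaped | p2:escaped | p3:escaped
Step 5: p0:(4,4)->(4,3) | p1:escaped | p2:escaped | p3:escaped
Step 6: p0:(4,3)->(4,2) | p1:escaped | p2:escaped | p3:escaped
Step 7: p0:(4,2)->(4,1)->EXIT | p1:escaped | p2:escaped | p3:escaped
Exit steps: [7, 2, 3, 2]
First to escape: p1 at step 2

Answer: 1 2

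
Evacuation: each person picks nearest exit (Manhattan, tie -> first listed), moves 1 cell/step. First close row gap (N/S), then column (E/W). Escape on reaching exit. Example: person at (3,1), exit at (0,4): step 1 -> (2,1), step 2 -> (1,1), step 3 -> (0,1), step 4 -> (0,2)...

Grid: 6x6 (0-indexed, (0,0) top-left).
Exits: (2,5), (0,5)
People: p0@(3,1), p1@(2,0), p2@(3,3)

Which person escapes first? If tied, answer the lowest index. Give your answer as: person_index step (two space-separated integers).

Answer: 2 3

Derivation:
Step 1: p0:(3,1)->(2,1) | p1:(2,0)->(2,1) | p2:(3,3)->(2,3)
Step 2: p0:(2,1)->(2,2) | p1:(2,1)->(2,2) | p2:(2,3)->(2,4)
Step 3: p0:(2,2)->(2,3) | p1:(2,2)->(2,3) | p2:(2,4)->(2,5)->EXIT
Step 4: p0:(2,3)->(2,4) | p1:(2,3)->(2,4) | p2:escaped
Step 5: p0:(2,4)->(2,5)->EXIT | p1:(2,4)->(2,5)->EXIT | p2:escaped
Exit steps: [5, 5, 3]
First to escape: p2 at step 3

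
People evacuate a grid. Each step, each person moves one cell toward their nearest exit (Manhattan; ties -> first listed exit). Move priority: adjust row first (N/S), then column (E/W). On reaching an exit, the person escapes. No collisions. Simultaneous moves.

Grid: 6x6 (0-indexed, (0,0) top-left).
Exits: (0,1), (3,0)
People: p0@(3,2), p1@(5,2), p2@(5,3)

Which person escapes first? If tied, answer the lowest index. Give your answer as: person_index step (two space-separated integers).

Answer: 0 2

Derivation:
Step 1: p0:(3,2)->(3,1) | p1:(5,2)->(4,2) | p2:(5,3)->(4,3)
Step 2: p0:(3,1)->(3,0)->EXIT | p1:(4,2)->(3,2) | p2:(4,3)->(3,3)
Step 3: p0:escaped | p1:(3,2)->(3,1) | p2:(3,3)->(3,2)
Step 4: p0:escaped | p1:(3,1)->(3,0)->EXIT | p2:(3,2)->(3,1)
Step 5: p0:escaped | p1:escaped | p2:(3,1)->(3,0)->EXIT
Exit steps: [2, 4, 5]
First to escape: p0 at step 2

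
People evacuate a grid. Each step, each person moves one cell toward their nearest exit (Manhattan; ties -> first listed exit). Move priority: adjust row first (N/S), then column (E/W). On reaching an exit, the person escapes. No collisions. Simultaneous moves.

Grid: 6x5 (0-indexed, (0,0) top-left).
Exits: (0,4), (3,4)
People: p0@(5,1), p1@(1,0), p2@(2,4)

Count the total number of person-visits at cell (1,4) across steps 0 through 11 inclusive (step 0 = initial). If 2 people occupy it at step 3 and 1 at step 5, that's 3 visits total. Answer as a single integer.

Step 0: p0@(5,1) p1@(1,0) p2@(2,4) -> at (1,4): 0 [-], cum=0
Step 1: p0@(4,1) p1@(0,0) p2@ESC -> at (1,4): 0 [-], cum=0
Step 2: p0@(3,1) p1@(0,1) p2@ESC -> at (1,4): 0 [-], cum=0
Step 3: p0@(3,2) p1@(0,2) p2@ESC -> at (1,4): 0 [-], cum=0
Step 4: p0@(3,3) p1@(0,3) p2@ESC -> at (1,4): 0 [-], cum=0
Step 5: p0@ESC p1@ESC p2@ESC -> at (1,4): 0 [-], cum=0
Total visits = 0

Answer: 0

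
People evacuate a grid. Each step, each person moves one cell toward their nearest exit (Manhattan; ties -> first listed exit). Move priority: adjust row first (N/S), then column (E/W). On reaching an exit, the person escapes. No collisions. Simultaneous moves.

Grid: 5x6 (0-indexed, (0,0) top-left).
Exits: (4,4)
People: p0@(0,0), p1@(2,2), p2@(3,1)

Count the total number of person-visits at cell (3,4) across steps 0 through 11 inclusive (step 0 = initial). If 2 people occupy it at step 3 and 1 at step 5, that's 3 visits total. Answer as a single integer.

Answer: 0

Derivation:
Step 0: p0@(0,0) p1@(2,2) p2@(3,1) -> at (3,4): 0 [-], cum=0
Step 1: p0@(1,0) p1@(3,2) p2@(4,1) -> at (3,4): 0 [-], cum=0
Step 2: p0@(2,0) p1@(4,2) p2@(4,2) -> at (3,4): 0 [-], cum=0
Step 3: p0@(3,0) p1@(4,3) p2@(4,3) -> at (3,4): 0 [-], cum=0
Step 4: p0@(4,0) p1@ESC p2@ESC -> at (3,4): 0 [-], cum=0
Step 5: p0@(4,1) p1@ESC p2@ESC -> at (3,4): 0 [-], cum=0
Step 6: p0@(4,2) p1@ESC p2@ESC -> at (3,4): 0 [-], cum=0
Step 7: p0@(4,3) p1@ESC p2@ESC -> at (3,4): 0 [-], cum=0
Step 8: p0@ESC p1@ESC p2@ESC -> at (3,4): 0 [-], cum=0
Total visits = 0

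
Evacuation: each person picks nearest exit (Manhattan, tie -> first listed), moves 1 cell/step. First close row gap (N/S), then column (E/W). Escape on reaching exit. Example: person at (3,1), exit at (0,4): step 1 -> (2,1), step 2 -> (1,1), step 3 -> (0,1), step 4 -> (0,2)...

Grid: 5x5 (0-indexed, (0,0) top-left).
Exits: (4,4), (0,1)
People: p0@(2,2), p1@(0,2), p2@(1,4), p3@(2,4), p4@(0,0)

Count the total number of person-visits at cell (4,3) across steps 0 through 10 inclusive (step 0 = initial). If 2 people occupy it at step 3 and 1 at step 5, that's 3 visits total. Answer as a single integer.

Answer: 0

Derivation:
Step 0: p0@(2,2) p1@(0,2) p2@(1,4) p3@(2,4) p4@(0,0) -> at (4,3): 0 [-], cum=0
Step 1: p0@(1,2) p1@ESC p2@(2,4) p3@(3,4) p4@ESC -> at (4,3): 0 [-], cum=0
Step 2: p0@(0,2) p1@ESC p2@(3,4) p3@ESC p4@ESC -> at (4,3): 0 [-], cum=0
Step 3: p0@ESC p1@ESC p2@ESC p3@ESC p4@ESC -> at (4,3): 0 [-], cum=0
Total visits = 0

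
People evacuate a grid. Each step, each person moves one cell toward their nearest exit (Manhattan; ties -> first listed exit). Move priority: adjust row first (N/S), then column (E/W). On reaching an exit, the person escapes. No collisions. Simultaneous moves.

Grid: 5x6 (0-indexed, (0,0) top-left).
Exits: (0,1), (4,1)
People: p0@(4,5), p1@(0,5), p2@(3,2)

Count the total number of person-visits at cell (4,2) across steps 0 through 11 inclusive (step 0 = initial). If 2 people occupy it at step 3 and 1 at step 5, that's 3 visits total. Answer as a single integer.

Step 0: p0@(4,5) p1@(0,5) p2@(3,2) -> at (4,2): 0 [-], cum=0
Step 1: p0@(4,4) p1@(0,4) p2@(4,2) -> at (4,2): 1 [p2], cum=1
Step 2: p0@(4,3) p1@(0,3) p2@ESC -> at (4,2): 0 [-], cum=1
Step 3: p0@(4,2) p1@(0,2) p2@ESC -> at (4,2): 1 [p0], cum=2
Step 4: p0@ESC p1@ESC p2@ESC -> at (4,2): 0 [-], cum=2
Total visits = 2

Answer: 2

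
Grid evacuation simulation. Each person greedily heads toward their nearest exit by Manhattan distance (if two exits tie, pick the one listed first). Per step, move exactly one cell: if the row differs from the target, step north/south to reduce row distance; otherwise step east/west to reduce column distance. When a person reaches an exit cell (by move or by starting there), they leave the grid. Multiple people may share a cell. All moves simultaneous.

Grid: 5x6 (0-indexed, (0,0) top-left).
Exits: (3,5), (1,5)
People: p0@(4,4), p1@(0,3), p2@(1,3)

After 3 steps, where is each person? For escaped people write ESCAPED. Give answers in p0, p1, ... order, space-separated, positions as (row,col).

Step 1: p0:(4,4)->(3,4) | p1:(0,3)->(1,3) | p2:(1,3)->(1,4)
Step 2: p0:(3,4)->(3,5)->EXIT | p1:(1,3)->(1,4) | p2:(1,4)->(1,5)->EXIT
Step 3: p0:escaped | p1:(1,4)->(1,5)->EXIT | p2:escaped

ESCAPED ESCAPED ESCAPED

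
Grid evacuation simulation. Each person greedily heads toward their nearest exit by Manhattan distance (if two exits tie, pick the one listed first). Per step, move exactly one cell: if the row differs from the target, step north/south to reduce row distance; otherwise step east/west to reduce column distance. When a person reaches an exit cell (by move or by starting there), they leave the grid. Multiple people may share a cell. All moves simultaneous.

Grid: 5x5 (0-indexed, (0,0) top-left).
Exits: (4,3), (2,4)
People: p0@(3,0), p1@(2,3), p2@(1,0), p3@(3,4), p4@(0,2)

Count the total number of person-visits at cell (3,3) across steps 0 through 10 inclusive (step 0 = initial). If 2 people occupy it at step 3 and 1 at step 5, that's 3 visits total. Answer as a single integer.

Answer: 0

Derivation:
Step 0: p0@(3,0) p1@(2,3) p2@(1,0) p3@(3,4) p4@(0,2) -> at (3,3): 0 [-], cum=0
Step 1: p0@(4,0) p1@ESC p2@(2,0) p3@ESC p4@(1,2) -> at (3,3): 0 [-], cum=0
Step 2: p0@(4,1) p1@ESC p2@(2,1) p3@ESC p4@(2,2) -> at (3,3): 0 [-], cum=0
Step 3: p0@(4,2) p1@ESC p2@(2,2) p3@ESC p4@(2,3) -> at (3,3): 0 [-], cum=0
Step 4: p0@ESC p1@ESC p2@(2,3) p3@ESC p4@ESC -> at (3,3): 0 [-], cum=0
Step 5: p0@ESC p1@ESC p2@ESC p3@ESC p4@ESC -> at (3,3): 0 [-], cum=0
Total visits = 0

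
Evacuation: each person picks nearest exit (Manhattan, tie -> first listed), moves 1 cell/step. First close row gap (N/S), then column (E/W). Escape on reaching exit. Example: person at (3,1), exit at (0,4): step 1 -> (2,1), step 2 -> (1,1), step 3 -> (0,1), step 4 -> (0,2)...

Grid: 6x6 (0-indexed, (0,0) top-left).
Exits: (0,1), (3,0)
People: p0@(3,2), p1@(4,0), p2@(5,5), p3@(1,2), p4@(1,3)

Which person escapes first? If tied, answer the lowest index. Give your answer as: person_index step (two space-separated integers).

Step 1: p0:(3,2)->(3,1) | p1:(4,0)->(3,0)->EXIT | p2:(5,5)->(4,5) | p3:(1,2)->(0,2) | p4:(1,3)->(0,3)
Step 2: p0:(3,1)->(3,0)->EXIT | p1:escaped | p2:(4,5)->(3,5) | p3:(0,2)->(0,1)->EXIT | p4:(0,3)->(0,2)
Step 3: p0:escaped | p1:escaped | p2:(3,5)->(3,4) | p3:escaped | p4:(0,2)->(0,1)->EXIT
Step 4: p0:escaped | p1:escaped | p2:(3,4)->(3,3) | p3:escaped | p4:escaped
Step 5: p0:escaped | p1:escaped | p2:(3,3)->(3,2) | p3:escaped | p4:escaped
Step 6: p0:escaped | p1:escaped | p2:(3,2)->(3,1) | p3:escaped | p4:escaped
Step 7: p0:escaped | p1:escaped | p2:(3,1)->(3,0)->EXIT | p3:escaped | p4:escaped
Exit steps: [2, 1, 7, 2, 3]
First to escape: p1 at step 1

Answer: 1 1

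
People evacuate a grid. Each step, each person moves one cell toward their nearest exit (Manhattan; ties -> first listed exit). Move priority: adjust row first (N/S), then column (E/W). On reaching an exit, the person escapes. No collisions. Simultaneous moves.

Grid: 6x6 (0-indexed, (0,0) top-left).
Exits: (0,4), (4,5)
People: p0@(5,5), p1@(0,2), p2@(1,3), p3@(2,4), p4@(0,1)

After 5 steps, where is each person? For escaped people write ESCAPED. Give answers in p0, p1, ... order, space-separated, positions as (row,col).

Step 1: p0:(5,5)->(4,5)->EXIT | p1:(0,2)->(0,3) | p2:(1,3)->(0,3) | p3:(2,4)->(1,4) | p4:(0,1)->(0,2)
Step 2: p0:escaped | p1:(0,3)->(0,4)->EXIT | p2:(0,3)->(0,4)->EXIT | p3:(1,4)->(0,4)->EXIT | p4:(0,2)->(0,3)
Step 3: p0:escaped | p1:escaped | p2:escaped | p3:escaped | p4:(0,3)->(0,4)->EXIT

ESCAPED ESCAPED ESCAPED ESCAPED ESCAPED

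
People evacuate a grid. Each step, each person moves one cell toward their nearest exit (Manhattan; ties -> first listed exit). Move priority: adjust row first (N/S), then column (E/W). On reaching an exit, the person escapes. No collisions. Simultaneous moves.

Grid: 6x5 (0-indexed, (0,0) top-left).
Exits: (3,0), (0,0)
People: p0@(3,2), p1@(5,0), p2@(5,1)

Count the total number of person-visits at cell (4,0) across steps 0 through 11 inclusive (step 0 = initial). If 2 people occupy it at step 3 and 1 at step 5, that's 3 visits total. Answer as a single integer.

Step 0: p0@(3,2) p1@(5,0) p2@(5,1) -> at (4,0): 0 [-], cum=0
Step 1: p0@(3,1) p1@(4,0) p2@(4,1) -> at (4,0): 1 [p1], cum=1
Step 2: p0@ESC p1@ESC p2@(3,1) -> at (4,0): 0 [-], cum=1
Step 3: p0@ESC p1@ESC p2@ESC -> at (4,0): 0 [-], cum=1
Total visits = 1

Answer: 1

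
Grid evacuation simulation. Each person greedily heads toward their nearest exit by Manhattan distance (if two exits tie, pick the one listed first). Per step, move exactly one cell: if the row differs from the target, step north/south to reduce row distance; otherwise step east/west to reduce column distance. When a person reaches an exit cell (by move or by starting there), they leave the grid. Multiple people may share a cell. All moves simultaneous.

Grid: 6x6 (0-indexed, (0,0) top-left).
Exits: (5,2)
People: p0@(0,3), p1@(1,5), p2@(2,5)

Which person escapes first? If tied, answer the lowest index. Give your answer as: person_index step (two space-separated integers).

Step 1: p0:(0,3)->(1,3) | p1:(1,5)->(2,5) | p2:(2,5)->(3,5)
Step 2: p0:(1,3)->(2,3) | p1:(2,5)->(3,5) | p2:(3,5)->(4,5)
Step 3: p0:(2,3)->(3,3) | p1:(3,5)->(4,5) | p2:(4,5)->(5,5)
Step 4: p0:(3,3)->(4,3) | p1:(4,5)->(5,5) | p2:(5,5)->(5,4)
Step 5: p0:(4,3)->(5,3) | p1:(5,5)->(5,4) | p2:(5,4)->(5,3)
Step 6: p0:(5,3)->(5,2)->EXIT | p1:(5,4)->(5,3) | p2:(5,3)->(5,2)->EXIT
Step 7: p0:escaped | p1:(5,3)->(5,2)->EXIT | p2:escaped
Exit steps: [6, 7, 6]
First to escape: p0 at step 6

Answer: 0 6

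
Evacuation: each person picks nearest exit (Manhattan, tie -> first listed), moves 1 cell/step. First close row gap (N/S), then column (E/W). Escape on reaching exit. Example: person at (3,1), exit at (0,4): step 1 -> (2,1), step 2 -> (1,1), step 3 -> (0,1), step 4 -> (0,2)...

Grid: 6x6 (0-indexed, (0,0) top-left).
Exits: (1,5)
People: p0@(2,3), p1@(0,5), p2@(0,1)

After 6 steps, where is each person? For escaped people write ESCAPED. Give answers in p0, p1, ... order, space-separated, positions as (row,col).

Step 1: p0:(2,3)->(1,3) | p1:(0,5)->(1,5)->EXIT | p2:(0,1)->(1,1)
Step 2: p0:(1,3)->(1,4) | p1:escaped | p2:(1,1)->(1,2)
Step 3: p0:(1,4)->(1,5)->EXIT | p1:escaped | p2:(1,2)->(1,3)
Step 4: p0:escaped | p1:escaped | p2:(1,3)->(1,4)
Step 5: p0:escaped | p1:escaped | p2:(1,4)->(1,5)->EXIT

ESCAPED ESCAPED ESCAPED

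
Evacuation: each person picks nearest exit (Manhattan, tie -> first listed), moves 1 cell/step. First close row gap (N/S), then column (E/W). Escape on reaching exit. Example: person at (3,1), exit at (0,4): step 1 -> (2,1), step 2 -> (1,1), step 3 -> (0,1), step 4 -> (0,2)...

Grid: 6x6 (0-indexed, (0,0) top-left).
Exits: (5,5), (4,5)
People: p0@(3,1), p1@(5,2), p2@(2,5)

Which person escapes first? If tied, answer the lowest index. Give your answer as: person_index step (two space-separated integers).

Step 1: p0:(3,1)->(4,1) | p1:(5,2)->(5,3) | p2:(2,5)->(3,5)
Step 2: p0:(4,1)->(4,2) | p1:(5,3)->(5,4) | p2:(3,5)->(4,5)->EXIT
Step 3: p0:(4,2)->(4,3) | p1:(5,4)->(5,5)->EXIT | p2:escaped
Step 4: p0:(4,3)->(4,4) | p1:escaped | p2:escaped
Step 5: p0:(4,4)->(4,5)->EXIT | p1:escaped | p2:escaped
Exit steps: [5, 3, 2]
First to escape: p2 at step 2

Answer: 2 2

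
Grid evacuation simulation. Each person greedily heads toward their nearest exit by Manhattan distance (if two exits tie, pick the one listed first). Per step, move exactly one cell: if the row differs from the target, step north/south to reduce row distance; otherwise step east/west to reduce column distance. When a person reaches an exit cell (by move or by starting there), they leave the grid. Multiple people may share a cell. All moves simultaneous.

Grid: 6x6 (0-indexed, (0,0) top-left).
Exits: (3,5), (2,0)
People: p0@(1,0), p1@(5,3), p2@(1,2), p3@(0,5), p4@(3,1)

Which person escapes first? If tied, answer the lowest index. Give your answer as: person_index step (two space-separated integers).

Step 1: p0:(1,0)->(2,0)->EXIT | p1:(5,3)->(4,3) | p2:(1,2)->(2,2) | p3:(0,5)->(1,5) | p4:(3,1)->(2,1)
Step 2: p0:escaped | p1:(4,3)->(3,3) | p2:(2,2)->(2,1) | p3:(1,5)->(2,5) | p4:(2,1)->(2,0)->EXIT
Step 3: p0:escaped | p1:(3,3)->(3,4) | p2:(2,1)->(2,0)->EXIT | p3:(2,5)->(3,5)->EXIT | p4:escaped
Step 4: p0:escaped | p1:(3,4)->(3,5)->EXIT | p2:escaped | p3:escaped | p4:escaped
Exit steps: [1, 4, 3, 3, 2]
First to escape: p0 at step 1

Answer: 0 1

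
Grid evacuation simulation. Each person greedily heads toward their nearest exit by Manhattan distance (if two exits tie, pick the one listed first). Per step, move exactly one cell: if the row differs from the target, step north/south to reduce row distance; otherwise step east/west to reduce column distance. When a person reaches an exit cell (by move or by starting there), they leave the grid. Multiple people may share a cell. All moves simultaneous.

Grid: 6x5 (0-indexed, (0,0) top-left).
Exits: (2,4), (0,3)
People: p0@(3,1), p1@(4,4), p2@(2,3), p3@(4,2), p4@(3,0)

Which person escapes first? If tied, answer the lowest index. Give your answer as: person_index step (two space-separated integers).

Answer: 2 1

Derivation:
Step 1: p0:(3,1)->(2,1) | p1:(4,4)->(3,4) | p2:(2,3)->(2,4)->EXIT | p3:(4,2)->(3,2) | p4:(3,0)->(2,0)
Step 2: p0:(2,1)->(2,2) | p1:(3,4)->(2,4)->EXIT | p2:escaped | p3:(3,2)->(2,2) | p4:(2,0)->(2,1)
Step 3: p0:(2,2)->(2,3) | p1:escaped | p2:escaped | p3:(2,2)->(2,3) | p4:(2,1)->(2,2)
Step 4: p0:(2,3)->(2,4)->EXIT | p1:escaped | p2:escaped | p3:(2,3)->(2,4)->EXIT | p4:(2,2)->(2,3)
Step 5: p0:escaped | p1:escaped | p2:escaped | p3:escaped | p4:(2,3)->(2,4)->EXIT
Exit steps: [4, 2, 1, 4, 5]
First to escape: p2 at step 1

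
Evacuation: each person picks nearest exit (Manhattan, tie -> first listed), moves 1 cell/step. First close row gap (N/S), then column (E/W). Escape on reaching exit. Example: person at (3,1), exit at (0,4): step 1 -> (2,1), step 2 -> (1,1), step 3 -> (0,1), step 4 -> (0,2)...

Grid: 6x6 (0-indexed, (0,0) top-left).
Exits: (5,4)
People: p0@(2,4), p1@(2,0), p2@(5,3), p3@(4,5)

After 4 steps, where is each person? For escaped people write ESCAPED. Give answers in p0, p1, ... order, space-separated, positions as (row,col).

Step 1: p0:(2,4)->(3,4) | p1:(2,0)->(3,0) | p2:(5,3)->(5,4)->EXIT | p3:(4,5)->(5,5)
Step 2: p0:(3,4)->(4,4) | p1:(3,0)->(4,0) | p2:escaped | p3:(5,5)->(5,4)->EXIT
Step 3: p0:(4,4)->(5,4)->EXIT | p1:(4,0)->(5,0) | p2:escaped | p3:escaped
Step 4: p0:escaped | p1:(5,0)->(5,1) | p2:escaped | p3:escaped

ESCAPED (5,1) ESCAPED ESCAPED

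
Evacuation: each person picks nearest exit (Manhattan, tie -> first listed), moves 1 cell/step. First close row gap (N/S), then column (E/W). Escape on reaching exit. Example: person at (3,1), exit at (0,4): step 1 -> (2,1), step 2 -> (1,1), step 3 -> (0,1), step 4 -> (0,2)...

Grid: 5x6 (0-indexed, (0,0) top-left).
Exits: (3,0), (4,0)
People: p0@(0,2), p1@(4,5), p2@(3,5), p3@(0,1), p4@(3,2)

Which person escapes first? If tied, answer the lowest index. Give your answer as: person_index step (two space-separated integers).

Answer: 4 2

Derivation:
Step 1: p0:(0,2)->(1,2) | p1:(4,5)->(4,4) | p2:(3,5)->(3,4) | p3:(0,1)->(1,1) | p4:(3,2)->(3,1)
Step 2: p0:(1,2)->(2,2) | p1:(4,4)->(4,3) | p2:(3,4)->(3,3) | p3:(1,1)->(2,1) | p4:(3,1)->(3,0)->EXIT
Step 3: p0:(2,2)->(3,2) | p1:(4,3)->(4,2) | p2:(3,3)->(3,2) | p3:(2,1)->(3,1) | p4:escaped
Step 4: p0:(3,2)->(3,1) | p1:(4,2)->(4,1) | p2:(3,2)->(3,1) | p3:(3,1)->(3,0)->EXIT | p4:escaped
Step 5: p0:(3,1)->(3,0)->EXIT | p1:(4,1)->(4,0)->EXIT | p2:(3,1)->(3,0)->EXIT | p3:escaped | p4:escaped
Exit steps: [5, 5, 5, 4, 2]
First to escape: p4 at step 2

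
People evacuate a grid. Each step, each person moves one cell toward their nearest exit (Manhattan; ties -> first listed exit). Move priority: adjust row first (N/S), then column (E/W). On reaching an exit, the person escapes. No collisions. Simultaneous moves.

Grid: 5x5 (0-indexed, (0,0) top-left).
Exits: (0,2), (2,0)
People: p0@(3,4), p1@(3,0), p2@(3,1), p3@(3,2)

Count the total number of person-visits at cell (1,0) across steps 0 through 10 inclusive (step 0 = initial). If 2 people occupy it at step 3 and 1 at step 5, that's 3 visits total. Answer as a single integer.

Answer: 0

Derivation:
Step 0: p0@(3,4) p1@(3,0) p2@(3,1) p3@(3,2) -> at (1,0): 0 [-], cum=0
Step 1: p0@(2,4) p1@ESC p2@(2,1) p3@(2,2) -> at (1,0): 0 [-], cum=0
Step 2: p0@(1,4) p1@ESC p2@ESC p3@(1,2) -> at (1,0): 0 [-], cum=0
Step 3: p0@(0,4) p1@ESC p2@ESC p3@ESC -> at (1,0): 0 [-], cum=0
Step 4: p0@(0,3) p1@ESC p2@ESC p3@ESC -> at (1,0): 0 [-], cum=0
Step 5: p0@ESC p1@ESC p2@ESC p3@ESC -> at (1,0): 0 [-], cum=0
Total visits = 0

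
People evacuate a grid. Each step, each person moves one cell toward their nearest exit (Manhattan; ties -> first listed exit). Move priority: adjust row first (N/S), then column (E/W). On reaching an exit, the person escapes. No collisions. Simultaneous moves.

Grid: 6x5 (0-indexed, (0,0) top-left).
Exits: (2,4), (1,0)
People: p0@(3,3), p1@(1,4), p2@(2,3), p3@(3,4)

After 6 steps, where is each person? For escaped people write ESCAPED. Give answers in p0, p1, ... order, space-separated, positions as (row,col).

Step 1: p0:(3,3)->(2,3) | p1:(1,4)->(2,4)->EXIT | p2:(2,3)->(2,4)->EXIT | p3:(3,4)->(2,4)->EXIT
Step 2: p0:(2,3)->(2,4)->EXIT | p1:escaped | p2:escaped | p3:escaped

ESCAPED ESCAPED ESCAPED ESCAPED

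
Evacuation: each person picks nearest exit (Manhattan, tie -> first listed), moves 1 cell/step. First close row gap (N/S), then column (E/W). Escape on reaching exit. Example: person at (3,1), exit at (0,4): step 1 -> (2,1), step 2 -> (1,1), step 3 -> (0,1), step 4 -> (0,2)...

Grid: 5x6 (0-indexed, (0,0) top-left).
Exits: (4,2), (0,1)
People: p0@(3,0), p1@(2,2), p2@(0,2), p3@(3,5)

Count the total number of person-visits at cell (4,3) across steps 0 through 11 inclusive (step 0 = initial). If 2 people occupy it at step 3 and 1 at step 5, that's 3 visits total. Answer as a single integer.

Answer: 1

Derivation:
Step 0: p0@(3,0) p1@(2,2) p2@(0,2) p3@(3,5) -> at (4,3): 0 [-], cum=0
Step 1: p0@(4,0) p1@(3,2) p2@ESC p3@(4,5) -> at (4,3): 0 [-], cum=0
Step 2: p0@(4,1) p1@ESC p2@ESC p3@(4,4) -> at (4,3): 0 [-], cum=0
Step 3: p0@ESC p1@ESC p2@ESC p3@(4,3) -> at (4,3): 1 [p3], cum=1
Step 4: p0@ESC p1@ESC p2@ESC p3@ESC -> at (4,3): 0 [-], cum=1
Total visits = 1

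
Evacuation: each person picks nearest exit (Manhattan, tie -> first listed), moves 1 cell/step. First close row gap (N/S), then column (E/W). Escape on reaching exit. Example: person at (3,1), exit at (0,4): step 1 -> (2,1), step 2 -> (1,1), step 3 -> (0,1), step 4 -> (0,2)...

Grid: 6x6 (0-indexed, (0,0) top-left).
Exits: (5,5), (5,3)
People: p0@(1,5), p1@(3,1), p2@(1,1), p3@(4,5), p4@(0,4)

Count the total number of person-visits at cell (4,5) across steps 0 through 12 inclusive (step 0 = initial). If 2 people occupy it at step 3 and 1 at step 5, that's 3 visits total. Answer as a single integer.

Step 0: p0@(1,5) p1@(3,1) p2@(1,1) p3@(4,5) p4@(0,4) -> at (4,5): 1 [p3], cum=1
Step 1: p0@(2,5) p1@(4,1) p2@(2,1) p3@ESC p4@(1,4) -> at (4,5): 0 [-], cum=1
Step 2: p0@(3,5) p1@(5,1) p2@(3,1) p3@ESC p4@(2,4) -> at (4,5): 0 [-], cum=1
Step 3: p0@(4,5) p1@(5,2) p2@(4,1) p3@ESC p4@(3,4) -> at (4,5): 1 [p0], cum=2
Step 4: p0@ESC p1@ESC p2@(5,1) p3@ESC p4@(4,4) -> at (4,5): 0 [-], cum=2
Step 5: p0@ESC p1@ESC p2@(5,2) p3@ESC p4@(5,4) -> at (4,5): 0 [-], cum=2
Step 6: p0@ESC p1@ESC p2@ESC p3@ESC p4@ESC -> at (4,5): 0 [-], cum=2
Total visits = 2

Answer: 2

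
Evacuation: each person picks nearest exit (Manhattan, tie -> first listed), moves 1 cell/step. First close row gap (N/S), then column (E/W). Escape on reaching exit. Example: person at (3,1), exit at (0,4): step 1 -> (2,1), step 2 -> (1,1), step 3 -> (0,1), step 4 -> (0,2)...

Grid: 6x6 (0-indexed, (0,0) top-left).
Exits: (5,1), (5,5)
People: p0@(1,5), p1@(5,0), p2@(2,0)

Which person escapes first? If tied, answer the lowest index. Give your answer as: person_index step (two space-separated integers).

Step 1: p0:(1,5)->(2,5) | p1:(5,0)->(5,1)->EXIT | p2:(2,0)->(3,0)
Step 2: p0:(2,5)->(3,5) | p1:escaped | p2:(3,0)->(4,0)
Step 3: p0:(3,5)->(4,5) | p1:escaped | p2:(4,0)->(5,0)
Step 4: p0:(4,5)->(5,5)->EXIT | p1:escaped | p2:(5,0)->(5,1)->EXIT
Exit steps: [4, 1, 4]
First to escape: p1 at step 1

Answer: 1 1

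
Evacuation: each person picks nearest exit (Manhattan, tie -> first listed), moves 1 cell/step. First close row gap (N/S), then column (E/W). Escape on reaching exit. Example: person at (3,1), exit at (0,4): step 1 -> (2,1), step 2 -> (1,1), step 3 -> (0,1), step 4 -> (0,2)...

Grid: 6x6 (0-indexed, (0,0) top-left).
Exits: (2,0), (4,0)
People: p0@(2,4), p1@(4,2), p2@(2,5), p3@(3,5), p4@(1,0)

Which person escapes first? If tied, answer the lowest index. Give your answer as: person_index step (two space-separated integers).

Step 1: p0:(2,4)->(2,3) | p1:(4,2)->(4,1) | p2:(2,5)->(2,4) | p3:(3,5)->(2,5) | p4:(1,0)->(2,0)->EXIT
Step 2: p0:(2,3)->(2,2) | p1:(4,1)->(4,0)->EXIT | p2:(2,4)->(2,3) | p3:(2,5)->(2,4) | p4:escaped
Step 3: p0:(2,2)->(2,1) | p1:escaped | p2:(2,3)->(2,2) | p3:(2,4)->(2,3) | p4:escaped
Step 4: p0:(2,1)->(2,0)->EXIT | p1:escaped | p2:(2,2)->(2,1) | p3:(2,3)->(2,2) | p4:escaped
Step 5: p0:escaped | p1:escaped | p2:(2,1)->(2,0)->EXIT | p3:(2,2)->(2,1) | p4:escaped
Step 6: p0:escaped | p1:escaped | p2:escaped | p3:(2,1)->(2,0)->EXIT | p4:escaped
Exit steps: [4, 2, 5, 6, 1]
First to escape: p4 at step 1

Answer: 4 1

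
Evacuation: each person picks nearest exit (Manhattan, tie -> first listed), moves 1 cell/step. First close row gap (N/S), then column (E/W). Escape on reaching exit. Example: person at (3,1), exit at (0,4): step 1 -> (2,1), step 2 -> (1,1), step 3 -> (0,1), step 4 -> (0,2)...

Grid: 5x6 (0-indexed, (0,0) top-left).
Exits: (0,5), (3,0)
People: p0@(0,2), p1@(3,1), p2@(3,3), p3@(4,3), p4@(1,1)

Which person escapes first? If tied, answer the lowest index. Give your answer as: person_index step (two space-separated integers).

Answer: 1 1

Derivation:
Step 1: p0:(0,2)->(0,3) | p1:(3,1)->(3,0)->EXIT | p2:(3,3)->(3,2) | p3:(4,3)->(3,3) | p4:(1,1)->(2,1)
Step 2: p0:(0,3)->(0,4) | p1:escaped | p2:(3,2)->(3,1) | p3:(3,3)->(3,2) | p4:(2,1)->(3,1)
Step 3: p0:(0,4)->(0,5)->EXIT | p1:escaped | p2:(3,1)->(3,0)->EXIT | p3:(3,2)->(3,1) | p4:(3,1)->(3,0)->EXIT
Step 4: p0:escaped | p1:escaped | p2:escaped | p3:(3,1)->(3,0)->EXIT | p4:escaped
Exit steps: [3, 1, 3, 4, 3]
First to escape: p1 at step 1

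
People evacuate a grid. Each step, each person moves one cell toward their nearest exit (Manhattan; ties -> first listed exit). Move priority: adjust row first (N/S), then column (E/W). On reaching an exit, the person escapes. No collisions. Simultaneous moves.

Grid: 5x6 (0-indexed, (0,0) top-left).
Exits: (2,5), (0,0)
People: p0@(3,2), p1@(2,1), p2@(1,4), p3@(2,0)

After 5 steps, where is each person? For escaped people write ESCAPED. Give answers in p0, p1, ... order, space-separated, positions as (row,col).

Step 1: p0:(3,2)->(2,2) | p1:(2,1)->(1,1) | p2:(1,4)->(2,4) | p3:(2,0)->(1,0)
Step 2: p0:(2,2)->(2,3) | p1:(1,1)->(0,1) | p2:(2,4)->(2,5)->EXIT | p3:(1,0)->(0,0)->EXIT
Step 3: p0:(2,3)->(2,4) | p1:(0,1)->(0,0)->EXIT | p2:escaped | p3:escaped
Step 4: p0:(2,4)->(2,5)->EXIT | p1:escaped | p2:escaped | p3:escaped

ESCAPED ESCAPED ESCAPED ESCAPED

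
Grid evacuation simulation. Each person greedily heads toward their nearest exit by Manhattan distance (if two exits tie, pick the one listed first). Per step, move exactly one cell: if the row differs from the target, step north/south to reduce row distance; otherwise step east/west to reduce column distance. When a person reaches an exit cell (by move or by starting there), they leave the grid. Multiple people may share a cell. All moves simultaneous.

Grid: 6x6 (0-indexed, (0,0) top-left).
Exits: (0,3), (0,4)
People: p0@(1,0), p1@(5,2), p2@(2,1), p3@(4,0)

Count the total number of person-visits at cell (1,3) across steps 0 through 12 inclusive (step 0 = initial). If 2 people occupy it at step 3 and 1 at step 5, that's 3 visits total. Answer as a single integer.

Step 0: p0@(1,0) p1@(5,2) p2@(2,1) p3@(4,0) -> at (1,3): 0 [-], cum=0
Step 1: p0@(0,0) p1@(4,2) p2@(1,1) p3@(3,0) -> at (1,3): 0 [-], cum=0
Step 2: p0@(0,1) p1@(3,2) p2@(0,1) p3@(2,0) -> at (1,3): 0 [-], cum=0
Step 3: p0@(0,2) p1@(2,2) p2@(0,2) p3@(1,0) -> at (1,3): 0 [-], cum=0
Step 4: p0@ESC p1@(1,2) p2@ESC p3@(0,0) -> at (1,3): 0 [-], cum=0
Step 5: p0@ESC p1@(0,2) p2@ESC p3@(0,1) -> at (1,3): 0 [-], cum=0
Step 6: p0@ESC p1@ESC p2@ESC p3@(0,2) -> at (1,3): 0 [-], cum=0
Step 7: p0@ESC p1@ESC p2@ESC p3@ESC -> at (1,3): 0 [-], cum=0
Total visits = 0

Answer: 0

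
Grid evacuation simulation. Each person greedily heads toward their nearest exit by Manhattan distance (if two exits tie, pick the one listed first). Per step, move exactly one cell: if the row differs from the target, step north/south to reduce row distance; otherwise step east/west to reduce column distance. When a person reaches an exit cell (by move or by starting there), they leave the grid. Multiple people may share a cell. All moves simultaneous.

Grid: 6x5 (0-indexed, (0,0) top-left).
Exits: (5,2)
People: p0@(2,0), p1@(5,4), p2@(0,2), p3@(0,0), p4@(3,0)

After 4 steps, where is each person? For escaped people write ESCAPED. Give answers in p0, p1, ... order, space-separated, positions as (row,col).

Step 1: p0:(2,0)->(3,0) | p1:(5,4)->(5,3) | p2:(0,2)->(1,2) | p3:(0,0)->(1,0) | p4:(3,0)->(4,0)
Step 2: p0:(3,0)->(4,0) | p1:(5,3)->(5,2)->EXIT | p2:(1,2)->(2,2) | p3:(1,0)->(2,0) | p4:(4,0)->(5,0)
Step 3: p0:(4,0)->(5,0) | p1:escaped | p2:(2,2)->(3,2) | p3:(2,0)->(3,0) | p4:(5,0)->(5,1)
Step 4: p0:(5,0)->(5,1) | p1:escaped | p2:(3,2)->(4,2) | p3:(3,0)->(4,0) | p4:(5,1)->(5,2)->EXIT

(5,1) ESCAPED (4,2) (4,0) ESCAPED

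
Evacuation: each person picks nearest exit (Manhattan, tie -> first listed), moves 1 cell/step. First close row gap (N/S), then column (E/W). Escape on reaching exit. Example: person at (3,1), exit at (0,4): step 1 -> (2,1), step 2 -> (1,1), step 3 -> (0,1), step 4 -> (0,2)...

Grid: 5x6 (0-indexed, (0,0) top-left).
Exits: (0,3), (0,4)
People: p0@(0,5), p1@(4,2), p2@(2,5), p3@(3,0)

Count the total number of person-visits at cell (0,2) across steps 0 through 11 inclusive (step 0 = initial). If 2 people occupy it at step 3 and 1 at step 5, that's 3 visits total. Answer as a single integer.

Answer: 2

Derivation:
Step 0: p0@(0,5) p1@(4,2) p2@(2,5) p3@(3,0) -> at (0,2): 0 [-], cum=0
Step 1: p0@ESC p1@(3,2) p2@(1,5) p3@(2,0) -> at (0,2): 0 [-], cum=0
Step 2: p0@ESC p1@(2,2) p2@(0,5) p3@(1,0) -> at (0,2): 0 [-], cum=0
Step 3: p0@ESC p1@(1,2) p2@ESC p3@(0,0) -> at (0,2): 0 [-], cum=0
Step 4: p0@ESC p1@(0,2) p2@ESC p3@(0,1) -> at (0,2): 1 [p1], cum=1
Step 5: p0@ESC p1@ESC p2@ESC p3@(0,2) -> at (0,2): 1 [p3], cum=2
Step 6: p0@ESC p1@ESC p2@ESC p3@ESC -> at (0,2): 0 [-], cum=2
Total visits = 2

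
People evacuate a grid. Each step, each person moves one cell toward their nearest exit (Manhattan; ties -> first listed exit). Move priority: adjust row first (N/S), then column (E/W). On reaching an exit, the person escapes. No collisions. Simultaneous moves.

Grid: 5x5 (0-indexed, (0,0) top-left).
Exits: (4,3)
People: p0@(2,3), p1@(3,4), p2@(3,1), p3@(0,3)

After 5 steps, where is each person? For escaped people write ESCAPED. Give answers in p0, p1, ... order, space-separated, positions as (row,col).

Step 1: p0:(2,3)->(3,3) | p1:(3,4)->(4,4) | p2:(3,1)->(4,1) | p3:(0,3)->(1,3)
Step 2: p0:(3,3)->(4,3)->EXIT | p1:(4,4)->(4,3)->EXIT | p2:(4,1)->(4,2) | p3:(1,3)->(2,3)
Step 3: p0:escaped | p1:escaped | p2:(4,2)->(4,3)->EXIT | p3:(2,3)->(3,3)
Step 4: p0:escaped | p1:escaped | p2:escaped | p3:(3,3)->(4,3)->EXIT

ESCAPED ESCAPED ESCAPED ESCAPED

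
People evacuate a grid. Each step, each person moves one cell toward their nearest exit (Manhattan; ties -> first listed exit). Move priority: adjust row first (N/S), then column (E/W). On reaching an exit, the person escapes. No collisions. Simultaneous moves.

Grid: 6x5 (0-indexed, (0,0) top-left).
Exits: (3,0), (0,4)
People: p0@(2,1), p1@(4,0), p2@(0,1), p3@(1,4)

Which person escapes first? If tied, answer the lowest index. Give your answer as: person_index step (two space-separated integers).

Step 1: p0:(2,1)->(3,1) | p1:(4,0)->(3,0)->EXIT | p2:(0,1)->(0,2) | p3:(1,4)->(0,4)->EXIT
Step 2: p0:(3,1)->(3,0)->EXIT | p1:escaped | p2:(0,2)->(0,3) | p3:escaped
Step 3: p0:escaped | p1:escaped | p2:(0,3)->(0,4)->EXIT | p3:escaped
Exit steps: [2, 1, 3, 1]
First to escape: p1 at step 1

Answer: 1 1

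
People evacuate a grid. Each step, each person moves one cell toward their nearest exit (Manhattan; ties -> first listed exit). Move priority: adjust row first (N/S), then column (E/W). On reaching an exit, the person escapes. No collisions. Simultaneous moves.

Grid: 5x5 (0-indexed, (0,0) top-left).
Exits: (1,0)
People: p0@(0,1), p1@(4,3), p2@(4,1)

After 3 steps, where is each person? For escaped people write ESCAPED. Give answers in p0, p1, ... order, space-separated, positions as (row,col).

Step 1: p0:(0,1)->(1,1) | p1:(4,3)->(3,3) | p2:(4,1)->(3,1)
Step 2: p0:(1,1)->(1,0)->EXIT | p1:(3,3)->(2,3) | p2:(3,1)->(2,1)
Step 3: p0:escaped | p1:(2,3)->(1,3) | p2:(2,1)->(1,1)

ESCAPED (1,3) (1,1)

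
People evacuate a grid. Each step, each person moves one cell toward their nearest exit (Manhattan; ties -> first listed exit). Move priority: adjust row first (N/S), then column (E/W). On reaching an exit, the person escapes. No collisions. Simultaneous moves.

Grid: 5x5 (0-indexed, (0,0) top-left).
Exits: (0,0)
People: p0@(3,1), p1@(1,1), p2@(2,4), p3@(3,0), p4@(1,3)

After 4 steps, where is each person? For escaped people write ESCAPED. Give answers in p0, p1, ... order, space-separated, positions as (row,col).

Step 1: p0:(3,1)->(2,1) | p1:(1,1)->(0,1) | p2:(2,4)->(1,4) | p3:(3,0)->(2,0) | p4:(1,3)->(0,3)
Step 2: p0:(2,1)->(1,1) | p1:(0,1)->(0,0)->EXIT | p2:(1,4)->(0,4) | p3:(2,0)->(1,0) | p4:(0,3)->(0,2)
Step 3: p0:(1,1)->(0,1) | p1:escaped | p2:(0,4)->(0,3) | p3:(1,0)->(0,0)->EXIT | p4:(0,2)->(0,1)
Step 4: p0:(0,1)->(0,0)->EXIT | p1:escaped | p2:(0,3)->(0,2) | p3:escaped | p4:(0,1)->(0,0)->EXIT

ESCAPED ESCAPED (0,2) ESCAPED ESCAPED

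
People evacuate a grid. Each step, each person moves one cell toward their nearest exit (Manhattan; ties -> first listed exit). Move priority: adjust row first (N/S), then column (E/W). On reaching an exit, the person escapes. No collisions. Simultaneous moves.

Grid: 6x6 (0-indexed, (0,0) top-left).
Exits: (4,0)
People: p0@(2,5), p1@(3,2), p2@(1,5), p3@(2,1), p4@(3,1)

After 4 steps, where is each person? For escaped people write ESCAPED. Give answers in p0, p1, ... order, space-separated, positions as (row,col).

Step 1: p0:(2,5)->(3,5) | p1:(3,2)->(4,2) | p2:(1,5)->(2,5) | p3:(2,1)->(3,1) | p4:(3,1)->(4,1)
Step 2: p0:(3,5)->(4,5) | p1:(4,2)->(4,1) | p2:(2,5)->(3,5) | p3:(3,1)->(4,1) | p4:(4,1)->(4,0)->EXIT
Step 3: p0:(4,5)->(4,4) | p1:(4,1)->(4,0)->EXIT | p2:(3,5)->(4,5) | p3:(4,1)->(4,0)->EXIT | p4:escaped
Step 4: p0:(4,4)->(4,3) | p1:escaped | p2:(4,5)->(4,4) | p3:escaped | p4:escaped

(4,3) ESCAPED (4,4) ESCAPED ESCAPED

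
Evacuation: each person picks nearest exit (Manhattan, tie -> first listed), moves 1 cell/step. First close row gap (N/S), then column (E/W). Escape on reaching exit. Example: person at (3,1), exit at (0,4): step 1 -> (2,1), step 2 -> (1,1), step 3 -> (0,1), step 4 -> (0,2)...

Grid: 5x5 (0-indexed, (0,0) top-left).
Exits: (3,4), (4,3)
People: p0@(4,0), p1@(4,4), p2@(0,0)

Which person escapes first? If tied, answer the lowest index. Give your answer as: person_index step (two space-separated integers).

Step 1: p0:(4,0)->(4,1) | p1:(4,4)->(3,4)->EXIT | p2:(0,0)->(1,0)
Step 2: p0:(4,1)->(4,2) | p1:escaped | p2:(1,0)->(2,0)
Step 3: p0:(4,2)->(4,3)->EXIT | p1:escaped | p2:(2,0)->(3,0)
Step 4: p0:escaped | p1:escaped | p2:(3,0)->(3,1)
Step 5: p0:escaped | p1:escaped | p2:(3,1)->(3,2)
Step 6: p0:escaped | p1:escaped | p2:(3,2)->(3,3)
Step 7: p0:escaped | p1:escaped | p2:(3,3)->(3,4)->EXIT
Exit steps: [3, 1, 7]
First to escape: p1 at step 1

Answer: 1 1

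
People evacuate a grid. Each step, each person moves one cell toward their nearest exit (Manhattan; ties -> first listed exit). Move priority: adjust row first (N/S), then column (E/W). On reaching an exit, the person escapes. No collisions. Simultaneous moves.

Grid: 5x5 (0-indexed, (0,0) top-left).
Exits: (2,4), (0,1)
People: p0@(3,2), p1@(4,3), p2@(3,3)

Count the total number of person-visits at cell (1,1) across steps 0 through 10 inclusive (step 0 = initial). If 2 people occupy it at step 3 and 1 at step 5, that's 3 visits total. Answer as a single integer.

Step 0: p0@(3,2) p1@(4,3) p2@(3,3) -> at (1,1): 0 [-], cum=0
Step 1: p0@(2,2) p1@(3,3) p2@(2,3) -> at (1,1): 0 [-], cum=0
Step 2: p0@(2,3) p1@(2,3) p2@ESC -> at (1,1): 0 [-], cum=0
Step 3: p0@ESC p1@ESC p2@ESC -> at (1,1): 0 [-], cum=0
Total visits = 0

Answer: 0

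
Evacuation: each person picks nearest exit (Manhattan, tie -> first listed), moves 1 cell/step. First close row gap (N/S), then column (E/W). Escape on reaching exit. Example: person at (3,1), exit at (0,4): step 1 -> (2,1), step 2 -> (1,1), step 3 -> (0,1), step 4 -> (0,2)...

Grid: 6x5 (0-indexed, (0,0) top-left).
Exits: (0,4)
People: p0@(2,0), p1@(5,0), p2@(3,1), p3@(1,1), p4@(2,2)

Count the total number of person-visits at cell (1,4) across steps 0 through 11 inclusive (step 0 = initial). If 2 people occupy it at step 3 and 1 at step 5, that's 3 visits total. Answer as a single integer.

Answer: 0

Derivation:
Step 0: p0@(2,0) p1@(5,0) p2@(3,1) p3@(1,1) p4@(2,2) -> at (1,4): 0 [-], cum=0
Step 1: p0@(1,0) p1@(4,0) p2@(2,1) p3@(0,1) p4@(1,2) -> at (1,4): 0 [-], cum=0
Step 2: p0@(0,0) p1@(3,0) p2@(1,1) p3@(0,2) p4@(0,2) -> at (1,4): 0 [-], cum=0
Step 3: p0@(0,1) p1@(2,0) p2@(0,1) p3@(0,3) p4@(0,3) -> at (1,4): 0 [-], cum=0
Step 4: p0@(0,2) p1@(1,0) p2@(0,2) p3@ESC p4@ESC -> at (1,4): 0 [-], cum=0
Step 5: p0@(0,3) p1@(0,0) p2@(0,3) p3@ESC p4@ESC -> at (1,4): 0 [-], cum=0
Step 6: p0@ESC p1@(0,1) p2@ESC p3@ESC p4@ESC -> at (1,4): 0 [-], cum=0
Step 7: p0@ESC p1@(0,2) p2@ESC p3@ESC p4@ESC -> at (1,4): 0 [-], cum=0
Step 8: p0@ESC p1@(0,3) p2@ESC p3@ESC p4@ESC -> at (1,4): 0 [-], cum=0
Step 9: p0@ESC p1@ESC p2@ESC p3@ESC p4@ESC -> at (1,4): 0 [-], cum=0
Total visits = 0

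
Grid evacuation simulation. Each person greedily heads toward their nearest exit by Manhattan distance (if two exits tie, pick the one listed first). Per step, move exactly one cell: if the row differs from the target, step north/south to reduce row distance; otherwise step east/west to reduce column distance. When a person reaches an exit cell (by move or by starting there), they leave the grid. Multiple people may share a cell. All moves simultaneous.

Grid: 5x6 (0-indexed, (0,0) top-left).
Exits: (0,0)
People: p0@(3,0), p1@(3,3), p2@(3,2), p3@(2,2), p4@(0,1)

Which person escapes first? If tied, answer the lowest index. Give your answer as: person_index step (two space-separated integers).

Step 1: p0:(3,0)->(2,0) | p1:(3,3)->(2,3) | p2:(3,2)->(2,2) | p3:(2,2)->(1,2) | p4:(0,1)->(0,0)->EXIT
Step 2: p0:(2,0)->(1,0) | p1:(2,3)->(1,3) | p2:(2,2)->(1,2) | p3:(1,2)->(0,2) | p4:escaped
Step 3: p0:(1,0)->(0,0)->EXIT | p1:(1,3)->(0,3) | p2:(1,2)->(0,2) | p3:(0,2)->(0,1) | p4:escaped
Step 4: p0:escaped | p1:(0,3)->(0,2) | p2:(0,2)->(0,1) | p3:(0,1)->(0,0)->EXIT | p4:escaped
Step 5: p0:escaped | p1:(0,2)->(0,1) | p2:(0,1)->(0,0)->EXIT | p3:escaped | p4:escaped
Step 6: p0:escaped | p1:(0,1)->(0,0)->EXIT | p2:escaped | p3:escaped | p4:escaped
Exit steps: [3, 6, 5, 4, 1]
First to escape: p4 at step 1

Answer: 4 1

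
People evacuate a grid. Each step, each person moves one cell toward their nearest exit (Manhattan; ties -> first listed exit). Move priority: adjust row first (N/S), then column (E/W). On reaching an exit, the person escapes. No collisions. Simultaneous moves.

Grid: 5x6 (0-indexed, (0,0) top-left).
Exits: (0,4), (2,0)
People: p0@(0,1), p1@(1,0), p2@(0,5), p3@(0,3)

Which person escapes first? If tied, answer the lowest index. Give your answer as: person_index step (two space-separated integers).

Answer: 1 1

Derivation:
Step 1: p0:(0,1)->(0,2) | p1:(1,0)->(2,0)->EXIT | p2:(0,5)->(0,4)->EXIT | p3:(0,3)->(0,4)->EXIT
Step 2: p0:(0,2)->(0,3) | p1:escaped | p2:escaped | p3:escaped
Step 3: p0:(0,3)->(0,4)->EXIT | p1:escaped | p2:escaped | p3:escaped
Exit steps: [3, 1, 1, 1]
First to escape: p1 at step 1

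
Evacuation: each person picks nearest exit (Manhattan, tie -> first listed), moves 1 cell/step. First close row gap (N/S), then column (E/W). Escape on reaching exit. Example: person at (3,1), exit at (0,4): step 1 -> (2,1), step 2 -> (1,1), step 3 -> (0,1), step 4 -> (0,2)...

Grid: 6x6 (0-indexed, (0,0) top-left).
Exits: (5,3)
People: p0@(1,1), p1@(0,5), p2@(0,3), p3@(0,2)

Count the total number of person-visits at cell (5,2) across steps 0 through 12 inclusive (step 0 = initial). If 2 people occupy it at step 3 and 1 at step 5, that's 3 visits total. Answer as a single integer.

Step 0: p0@(1,1) p1@(0,5) p2@(0,3) p3@(0,2) -> at (5,2): 0 [-], cum=0
Step 1: p0@(2,1) p1@(1,5) p2@(1,3) p3@(1,2) -> at (5,2): 0 [-], cum=0
Step 2: p0@(3,1) p1@(2,5) p2@(2,3) p3@(2,2) -> at (5,2): 0 [-], cum=0
Step 3: p0@(4,1) p1@(3,5) p2@(3,3) p3@(3,2) -> at (5,2): 0 [-], cum=0
Step 4: p0@(5,1) p1@(4,5) p2@(4,3) p3@(4,2) -> at (5,2): 0 [-], cum=0
Step 5: p0@(5,2) p1@(5,5) p2@ESC p3@(5,2) -> at (5,2): 2 [p0,p3], cum=2
Step 6: p0@ESC p1@(5,4) p2@ESC p3@ESC -> at (5,2): 0 [-], cum=2
Step 7: p0@ESC p1@ESC p2@ESC p3@ESC -> at (5,2): 0 [-], cum=2
Total visits = 2

Answer: 2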